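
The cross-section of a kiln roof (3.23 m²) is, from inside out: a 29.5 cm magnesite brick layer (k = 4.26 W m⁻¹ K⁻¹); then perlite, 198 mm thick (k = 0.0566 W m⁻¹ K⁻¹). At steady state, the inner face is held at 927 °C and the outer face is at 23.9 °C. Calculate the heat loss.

Q = 818 W

Series thermal resistances, inner to outer:
  R_magnesite brick = L/(kA) = 0.295/(4.26·3.23) = 0.02144 K/W
  R_perlite = L/(kA) = 0.198/(0.0566·3.23) = 1.083 K/W
ΣR = 0.02144 + 1.083 = 1.104 K/W
Q = ΔT/ΣR = (927 °C − 23.9 °C)/1.104 = 818 W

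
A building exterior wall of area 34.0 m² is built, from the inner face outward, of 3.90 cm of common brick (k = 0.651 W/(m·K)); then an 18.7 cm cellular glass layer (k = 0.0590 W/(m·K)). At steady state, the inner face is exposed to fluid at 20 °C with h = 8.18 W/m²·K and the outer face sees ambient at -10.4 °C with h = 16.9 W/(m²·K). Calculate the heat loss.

Series thermal resistances, inner to outer:
  R_conv,in = 1/(hA) = 1/(8.18·34.0) = 0.003596 K/W
  R_common brick = L/(kA) = 0.0390/(0.651·34.0) = 0.001762 K/W
  R_cellular glass = L/(kA) = 0.187/(0.0590·34.0) = 0.09322 K/W
  R_conv,out = 1/(hA) = 1/(16.9·34.0) = 0.001740 K/W
ΣR = 0.003596 + 0.001762 + 0.09322 + 0.001740 = 0.1003 K/W
Q = ΔT/ΣR = (20 °C − -10.4 °C)/0.1003 = 303 W

Q = 303 W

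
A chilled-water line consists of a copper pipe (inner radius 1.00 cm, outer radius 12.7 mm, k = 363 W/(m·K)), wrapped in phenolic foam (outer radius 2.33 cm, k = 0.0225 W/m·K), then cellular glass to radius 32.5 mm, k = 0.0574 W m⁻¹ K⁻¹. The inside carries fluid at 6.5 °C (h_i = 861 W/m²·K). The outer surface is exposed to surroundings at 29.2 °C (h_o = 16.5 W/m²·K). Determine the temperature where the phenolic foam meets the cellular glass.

T = 24.2 °C

Series thermal resistances, inner to outer:
  R'_conv,in = 1/(2πr h) = 1/(2π·0.0100·861) = 0.01848 m·K/W
  R'_copper = ln(0.0127/0.0100)/(2πk) = 0.2390/(2π·363) = 1.048×10^-4 m·K/W
  R'_phenolic foam = ln(0.0233/0.0127)/(2πk) = 0.6069/(2π·0.0225) = 4.293 m·K/W
  R'_cellular glass = ln(0.0325/0.0233)/(2πk) = 0.3328/(2π·0.0574) = 0.9227 m·K/W
  R'_conv,out = 1/(2πr h) = 1/(2π·0.0325·16.5) = 0.2968 m·K/W
ΣR = 0.01848 + 1.048×10^-4 + 4.293 + 0.9227 + 0.2968 = 5.531 m·K/W
Q' = ΔT/ΣR = (6.5 °C − 29.2 °C)/5.531 = -4.104 W/m
From the inner boundary to the phenolic foam/cellular glass interface, ΣR_partial = 4.312 m·K/W.
T_interface = T_in − Q'·ΣR_partial = 6.5 °C − (-4.104)(4.312) = 24.2 °C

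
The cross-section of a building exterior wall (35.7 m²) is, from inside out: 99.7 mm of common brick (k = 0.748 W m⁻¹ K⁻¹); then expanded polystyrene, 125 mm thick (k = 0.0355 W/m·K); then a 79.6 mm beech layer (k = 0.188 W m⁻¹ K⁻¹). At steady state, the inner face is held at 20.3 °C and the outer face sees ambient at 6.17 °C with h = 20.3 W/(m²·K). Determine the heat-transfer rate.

Series thermal resistances, inner to outer:
  R_common brick = L/(kA) = 0.0997/(0.748·35.7) = 0.003734 K/W
  R_expanded polystyrene = L/(kA) = 0.125/(0.0355·35.7) = 0.09863 K/W
  R_beech = L/(kA) = 0.0796/(0.188·35.7) = 0.01186 K/W
  R_conv,out = 1/(hA) = 1/(20.3·35.7) = 0.001380 K/W
ΣR = 0.003734 + 0.09863 + 0.01186 + 0.001380 = 0.1156 K/W
Q = ΔT/ΣR = (20.3 °C − 6.17 °C)/0.1156 = 122 W

Q = 122 W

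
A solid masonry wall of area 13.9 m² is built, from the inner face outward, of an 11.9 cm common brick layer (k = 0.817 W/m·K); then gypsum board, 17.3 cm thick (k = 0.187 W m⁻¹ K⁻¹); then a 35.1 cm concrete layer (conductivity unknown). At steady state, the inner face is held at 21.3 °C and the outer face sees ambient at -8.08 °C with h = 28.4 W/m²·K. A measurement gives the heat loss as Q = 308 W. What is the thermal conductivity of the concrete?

ΣR = ΔT/Q = |21.3 − -8.08|/308 = 0.09539 K/W
Known resistances:
  R_common brick = L/(kA) = 0.119/(0.817·13.9) = 0.01048 K/W
  R_gypsum board = L/(kA) = 0.173/(0.187·13.9) = 0.06656 K/W
  R_conv,out = 1/(hA) = 1/(28.4·13.9) = 0.002533 K/W
R_concrete = ΣR − ΣR_known = 0.09539 − 0.07957 = 0.01582 K/W
L/(kA) = 0.01582 ⇒ k = 0.351/(0.01582·13.9) = 1.60 W/m·K

k = 1.60 W/m·K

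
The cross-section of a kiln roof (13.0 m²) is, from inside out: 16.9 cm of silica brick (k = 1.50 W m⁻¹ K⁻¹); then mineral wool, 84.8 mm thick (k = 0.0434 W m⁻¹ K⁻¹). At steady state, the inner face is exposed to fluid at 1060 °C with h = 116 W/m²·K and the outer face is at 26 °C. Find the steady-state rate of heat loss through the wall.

Q = 6.48 kW

Treat each layer as a resistance in series:
  R_conv,in = 1/(hA) = 1/(116·13.0) = 6.631×10^-4 K/W
  R_silica brick = L/(kA) = 0.169/(1.50·13.0) = 0.008667 K/W
  R_mineral wool = L/(kA) = 0.0848/(0.0434·13.0) = 0.1503 K/W
ΣR = 6.631×10^-4 + 0.008667 + 0.1503 = 0.1596 K/W
Q = ΔT/ΣR = (1060 °C − 26 °C)/0.1596 = 6480 W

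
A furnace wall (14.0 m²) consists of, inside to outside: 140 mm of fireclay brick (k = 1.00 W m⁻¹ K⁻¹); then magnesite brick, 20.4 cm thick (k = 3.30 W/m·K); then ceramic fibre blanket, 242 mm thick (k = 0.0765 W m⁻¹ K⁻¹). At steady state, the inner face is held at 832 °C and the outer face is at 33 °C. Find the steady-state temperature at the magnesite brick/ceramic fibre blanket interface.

Resistance network (inner→outer):
  R_fireclay brick = L/(kA) = 0.140/(1.00·14.0) = 0.01000 K/W
  R_magnesite brick = L/(kA) = 0.204/(3.30·14.0) = 0.004416 K/W
  R_ceramic fibre blanket = L/(kA) = 0.242/(0.0765·14.0) = 0.2260 K/W
ΣR = 0.01000 + 0.004416 + 0.2260 = 0.2404 K/W
Q = ΔT/ΣR = (832 °C − 33 °C)/0.2404 = 3324 W
From the inner boundary to the magnesite brick/ceramic fibre blanket interface, ΣR_partial = 0.01442 K/W.
T_interface = T_in − Q·ΣR_partial = 832 °C − (3324)(0.01442) = 784 °C

T = 784 °C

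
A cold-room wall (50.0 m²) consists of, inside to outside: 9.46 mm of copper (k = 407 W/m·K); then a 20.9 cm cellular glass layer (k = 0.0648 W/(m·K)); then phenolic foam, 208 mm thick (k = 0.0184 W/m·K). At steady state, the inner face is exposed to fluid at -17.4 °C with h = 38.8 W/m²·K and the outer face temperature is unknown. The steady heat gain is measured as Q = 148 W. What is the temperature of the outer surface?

T_out = 25.7 °C

Sum the resistances:
  R_conv,in = 1/(hA) = 1/(38.8·50.0) = 5.155×10^-4 K/W
  R_copper = L/(kA) = 0.00946/(407·50.0) = 4.649×10^-7 K/W
  R_cellular glass = L/(kA) = 0.209/(0.0648·50.0) = 0.06451 K/W
  R_phenolic foam = L/(kA) = 0.208/(0.0184·50.0) = 0.2261 K/W
ΣR = 0.2911 K/W
ΔT = Q·ΣR = 148 × 0.2911 = 43.08 K
Heat flows inward, so T_out = T_in + ΔT = -17.4 + 43.08 = 25.7 °C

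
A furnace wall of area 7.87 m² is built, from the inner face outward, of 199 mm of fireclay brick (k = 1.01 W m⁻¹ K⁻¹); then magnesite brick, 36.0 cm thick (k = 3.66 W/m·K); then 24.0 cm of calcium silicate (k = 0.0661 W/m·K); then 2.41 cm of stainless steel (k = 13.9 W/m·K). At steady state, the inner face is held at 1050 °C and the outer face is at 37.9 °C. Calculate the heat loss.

Q = 2.03 kW

Resistance network (inner→outer):
  R_fireclay brick = L/(kA) = 0.199/(1.01·7.87) = 0.02504 K/W
  R_magnesite brick = L/(kA) = 0.360/(3.66·7.87) = 0.01250 K/W
  R_calcium silicate = L/(kA) = 0.240/(0.0661·7.87) = 0.4614 K/W
  R_stainless steel = L/(kA) = 0.0241/(13.9·7.87) = 2.203×10^-4 K/W
ΣR = 0.02504 + 0.01250 + 0.4614 + 2.203×10^-4 = 0.4992 K/W
Q = ΔT/ΣR = (1050 °C − 37.9 °C)/0.4992 = 2030 W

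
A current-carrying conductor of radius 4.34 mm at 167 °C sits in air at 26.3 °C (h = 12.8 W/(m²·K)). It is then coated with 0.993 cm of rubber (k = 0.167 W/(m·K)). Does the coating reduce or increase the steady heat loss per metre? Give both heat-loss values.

increases: 49.1 → 70.1 W/m

Critical radius for a cylinder: r_cr = k/h = 0.0130 m = 1.30 cm.
Outer radius after coating: r₂ = 0.00434 + 0.00993 = 0.01427 m.
r₁ < r_cr < r₂: heat loss rises to a maximum at r_cr then falls. Whether the coating helps depends on whether Q(r₂) has dropped back below Q(r₁).
Bare: R = 1/(2πr₁h) = 2.865 m·K/W; Q = 140.7/2.865 = 49.1 W/m.
Coated: R = R_cond + R_conv = 2.006 m·K/W; Q = 140.7/2.006 = 70.1 W/m.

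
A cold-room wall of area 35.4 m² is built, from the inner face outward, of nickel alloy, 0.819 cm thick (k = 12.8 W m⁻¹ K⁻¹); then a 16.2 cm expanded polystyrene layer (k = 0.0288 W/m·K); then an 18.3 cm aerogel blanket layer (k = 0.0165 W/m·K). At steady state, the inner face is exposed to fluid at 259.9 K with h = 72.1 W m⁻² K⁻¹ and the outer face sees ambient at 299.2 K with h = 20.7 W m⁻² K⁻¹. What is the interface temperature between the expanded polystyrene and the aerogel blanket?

T = 273.11 K

Series thermal resistances, inner to outer:
  R_conv,in = 1/(hA) = 1/(72.1·35.4) = 3.918×10^-4 K/W
  R_nickel alloy = L/(kA) = 0.00819/(12.8·35.4) = 1.807×10^-5 K/W
  R_expanded polystyrene = L/(kA) = 0.162/(0.0288·35.4) = 0.1589 K/W
  R_aerogel blanket = L/(kA) = 0.183/(0.0165·35.4) = 0.3133 K/W
  R_conv,out = 1/(hA) = 1/(20.7·35.4) = 0.001365 K/W
ΣR = 3.918×10^-4 + 1.807×10^-5 + 0.1589 + 0.3133 + 0.001365 = 0.4740 K/W
Q = ΔT/ΣR = (259.9 K − 299.2 K)/0.4740 = -82.91 W
From the inner boundary to the expanded polystyrene/aerogel blanket interface, ΣR_partial = 0.1593 K/W.
T_interface = T_in − Q·ΣR_partial = 259.9 K − (-82.91)(0.1593) = 273.11 K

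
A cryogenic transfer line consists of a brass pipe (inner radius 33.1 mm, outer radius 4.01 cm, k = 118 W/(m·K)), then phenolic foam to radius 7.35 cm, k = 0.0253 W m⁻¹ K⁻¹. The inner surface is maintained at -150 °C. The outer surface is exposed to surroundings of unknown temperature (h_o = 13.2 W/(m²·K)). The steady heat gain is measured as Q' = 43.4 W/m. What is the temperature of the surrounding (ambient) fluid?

Sum the resistances:
  R'_brass = ln(0.0401/0.0331)/(2πk) = 0.1918/(2π·118) = 2.588×10^-4 m·K/W
  R'_phenolic foam = ln(0.0735/0.0401)/(2πk) = 0.6059/(2π·0.0253) = 3.812 m·K/W
  R'_conv,out = 1/(2πr h) = 1/(2π·0.0735·13.2) = 0.1640 m·K/W
ΣR = 3.976 m·K/W
ΔT = Q'·ΣR = 43.4 × 3.976 = 172.6 K
Heat flows inward, so T_out = T_in + ΔT = -150 + 172.6 = 22.6 °C

T_out = 22.6 °C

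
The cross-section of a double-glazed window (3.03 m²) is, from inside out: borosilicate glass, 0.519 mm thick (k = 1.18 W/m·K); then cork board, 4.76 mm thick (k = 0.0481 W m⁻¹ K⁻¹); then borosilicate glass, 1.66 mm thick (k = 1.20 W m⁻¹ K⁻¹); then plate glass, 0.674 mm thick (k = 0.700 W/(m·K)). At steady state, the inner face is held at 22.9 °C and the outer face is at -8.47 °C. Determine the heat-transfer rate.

Q = 934 W

Treat each layer as a resistance in series:
  R_borosilicate glass = L/(kA) = 5.19×10^-4/(1.18·3.03) = 1.452×10^-4 K/W
  R_cork board = L/(kA) = 0.00476/(0.0481·3.03) = 0.03266 K/W
  R_borosilicate glass = L/(kA) = 0.00166/(1.20·3.03) = 4.565×10^-4 K/W
  R_plate glass = L/(kA) = 6.74×10^-4/(0.700·3.03) = 3.178×10^-4 K/W
ΣR = 1.452×10^-4 + 0.03266 + 4.565×10^-4 + 3.178×10^-4 = 0.03358 K/W
Q = ΔT/ΣR = (22.9 °C − -8.47 °C)/0.03358 = 934 W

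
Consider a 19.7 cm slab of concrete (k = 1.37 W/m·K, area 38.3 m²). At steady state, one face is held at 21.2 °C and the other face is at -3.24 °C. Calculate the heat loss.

Q = 6510 W

Q = kA·ΔT/L = 1.37 × 38.3 × |21.2 °C − -3.24 °C| / 0.197 = 6510 W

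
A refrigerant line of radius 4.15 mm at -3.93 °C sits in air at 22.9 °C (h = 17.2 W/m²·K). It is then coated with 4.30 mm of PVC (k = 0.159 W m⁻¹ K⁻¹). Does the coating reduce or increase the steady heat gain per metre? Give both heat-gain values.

increases: 12.0 → 14.8 W/m

Critical radius for a cylinder: r_cr = k/h = 0.00924 m = 0.924 cm.
Outer radius after coating: r₂ = 0.00415 + 0.00430 = 0.00845 m.
Since r₁ < r_cr and r₂ ≤ r_cr, the coating moves toward the maximum at r_cr — heat gain rises.
Bare: R = 1/(2πr₁h) = 2.230 m·K/W; Q = 26.83/2.230 = 12.0 W/m.
Coated: R = R_cond + R_conv = 1.807 m·K/W; Q = 26.83/1.807 = 14.8 W/m.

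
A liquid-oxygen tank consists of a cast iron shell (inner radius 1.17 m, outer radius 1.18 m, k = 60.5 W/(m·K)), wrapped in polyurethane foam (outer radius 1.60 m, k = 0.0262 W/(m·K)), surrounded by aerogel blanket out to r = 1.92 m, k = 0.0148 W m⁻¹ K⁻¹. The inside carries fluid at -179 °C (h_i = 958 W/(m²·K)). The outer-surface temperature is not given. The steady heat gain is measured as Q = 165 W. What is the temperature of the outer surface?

Series resistances:
  R_conv,in = 1/(4πr²h) = 1/(4π·1.17²·958) = 6.068×10^-5 K/W
  R_cast iron = (1/1.17 − 1/1.18)/(4πk) = 0.007243/(4π·60.5) = 9.527×10^-6 K/W
  R_polyurethane foam = (1/1.18 − 1/1.60)/(4πk) = 0.2225/(4π·0.0262) = 0.6757 K/W
  R_aerogel blanket = (1/1.60 − 1/1.92)/(4πk) = 0.1042/(4π·0.0148) = 0.5601 K/W
ΣR = 1.236 K/W
ΔT = Q·ΣR = 165 × 1.236 = 203.9 K
Heat flows inward, so T_out = T_in + ΔT = -179 + 203.9 = 24.9 °C

T_out = 24.9 °C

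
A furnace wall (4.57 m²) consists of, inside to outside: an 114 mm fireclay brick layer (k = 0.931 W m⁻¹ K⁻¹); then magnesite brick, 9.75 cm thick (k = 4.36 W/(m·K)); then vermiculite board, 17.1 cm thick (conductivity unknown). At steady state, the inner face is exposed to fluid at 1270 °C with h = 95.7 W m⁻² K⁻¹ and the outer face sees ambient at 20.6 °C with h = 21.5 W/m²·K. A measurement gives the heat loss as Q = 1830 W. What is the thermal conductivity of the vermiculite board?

k = 0.0586 W/m·K

ΣR = ΔT/Q = |1270 − 20.6|/1830 = 0.6827 K/W
Known resistances:
  R_conv,in = 1/(hA) = 1/(95.7·4.57) = 0.002287 K/W
  R_fireclay brick = L/(kA) = 0.114/(0.931·4.57) = 0.02679 K/W
  R_magnesite brick = L/(kA) = 0.0975/(4.36·4.57) = 0.004893 K/W
  R_conv,out = 1/(hA) = 1/(21.5·4.57) = 0.01018 K/W
R_vermiculite board = ΣR − ΣR_known = 0.6827 − 0.04415 = 0.6385 K/W
L/(kA) = 0.6385 ⇒ k = 0.171/(0.6385·4.57) = 0.0586 W/m·K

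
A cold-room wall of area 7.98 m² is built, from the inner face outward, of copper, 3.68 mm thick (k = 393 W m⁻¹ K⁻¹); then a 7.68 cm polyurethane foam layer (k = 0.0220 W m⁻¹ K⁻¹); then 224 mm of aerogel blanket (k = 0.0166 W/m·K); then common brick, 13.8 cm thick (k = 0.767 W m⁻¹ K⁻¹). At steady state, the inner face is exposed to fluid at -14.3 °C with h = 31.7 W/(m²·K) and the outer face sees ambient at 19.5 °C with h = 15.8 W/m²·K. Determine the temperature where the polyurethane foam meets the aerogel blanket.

T = -7.40 °C

Resistance network (inner→outer):
  R_conv,in = 1/(hA) = 1/(31.7·7.98) = 0.003953 K/W
  R_copper = L/(kA) = 0.00368/(393·7.98) = 1.173×10^-6 K/W
  R_polyurethane foam = L/(kA) = 0.0768/(0.0220·7.98) = 0.4375 K/W
  R_aerogel blanket = L/(kA) = 0.224/(0.0166·7.98) = 1.691 K/W
  R_common brick = L/(kA) = 0.138/(0.767·7.98) = 0.02255 K/W
  R_conv,out = 1/(hA) = 1/(15.8·7.98) = 0.007931 K/W
ΣR = 0.003953 + 1.173×10^-6 + 0.4375 + 1.691 + 0.02255 + 0.007931 = 2.163 K/W
Q = ΔT/ΣR = (-14.3 °C − 19.5 °C)/2.163 = -15.63 W
From the inner boundary to the polyurethane foam/aerogel blanket interface, ΣR_partial = 0.4415 K/W.
T_interface = T_in − Q·ΣR_partial = -14.3 °C − (-15.63)(0.4415) = -7.40 °C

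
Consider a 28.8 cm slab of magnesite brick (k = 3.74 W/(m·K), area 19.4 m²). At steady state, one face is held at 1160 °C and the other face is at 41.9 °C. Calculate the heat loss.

Q = 2.82×10^5 W

Q = kA·ΔT/L = 3.74 × 19.4 × |1160 °C − 41.9 °C| / 0.288 = 2.82×10^5 W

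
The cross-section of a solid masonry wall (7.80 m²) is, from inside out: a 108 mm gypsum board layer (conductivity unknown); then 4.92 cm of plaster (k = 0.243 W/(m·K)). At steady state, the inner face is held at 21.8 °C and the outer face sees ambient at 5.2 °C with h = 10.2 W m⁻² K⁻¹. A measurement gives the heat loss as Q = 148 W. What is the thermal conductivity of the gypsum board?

k = 0.188 W/m·K

ΣR = ΔT/Q = |21.8 − 5.2|/148 = 0.1122 K/W
Known resistances:
  R_plaster = L/(kA) = 0.0492/(0.243·7.80) = 0.02596 K/W
  R_conv,out = 1/(hA) = 1/(10.2·7.80) = 0.01257 K/W
R_gypsum board = ΣR − ΣR_known = 0.1122 − 0.03853 = 0.07367 K/W
L/(kA) = 0.07367 ⇒ k = 0.108/(0.07367·7.80) = 0.188 W/m·K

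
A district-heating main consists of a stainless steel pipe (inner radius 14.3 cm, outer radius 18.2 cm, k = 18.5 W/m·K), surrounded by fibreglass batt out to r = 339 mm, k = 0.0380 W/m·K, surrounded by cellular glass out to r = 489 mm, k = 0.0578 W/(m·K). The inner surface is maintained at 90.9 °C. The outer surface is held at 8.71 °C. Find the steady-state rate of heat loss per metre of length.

Treat each layer as a resistance in series:
  R'_stainless steel = ln(0.182/0.143)/(2πk) = 0.2412/(2π·18.5) = 0.002075 m·K/W
  R'_fibreglass batt = ln(0.339/0.182)/(2πk) = 0.6220/(2π·0.0380) = 2.605 m·K/W
  R'_cellular glass = ln(0.489/0.339)/(2πk) = 0.3664/(2π·0.0578) = 1.009 m·K/W
ΣR = 0.002075 + 2.605 + 1.009 = 3.616 m·K/W
Q' = ΔT/ΣR = (90.9 °C − 8.71 °C)/3.616 = 22.7 W/m

Q' = 22.7 W/m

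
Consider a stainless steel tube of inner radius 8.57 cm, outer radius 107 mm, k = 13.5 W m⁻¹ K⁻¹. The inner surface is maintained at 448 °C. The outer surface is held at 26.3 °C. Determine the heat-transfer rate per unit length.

Q' = 2πk·ΔT/ln(r₂/r₁) = 2π × 13.5 × 421.7 / ln(0.107/0.0857) = 1.61×10^5 W/m

Q' = 161 kW/m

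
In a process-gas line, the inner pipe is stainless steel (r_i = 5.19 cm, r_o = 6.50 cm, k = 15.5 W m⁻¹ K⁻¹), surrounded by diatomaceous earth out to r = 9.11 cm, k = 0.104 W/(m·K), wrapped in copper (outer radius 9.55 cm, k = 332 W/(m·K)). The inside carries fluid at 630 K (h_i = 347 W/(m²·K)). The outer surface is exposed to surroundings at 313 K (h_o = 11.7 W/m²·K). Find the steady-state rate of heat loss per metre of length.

Q' = 473 W/m

Resistance network (inner→outer):
  R'_conv,in = 1/(2πr h) = 1/(2π·0.0519·347) = 0.008837 m·K/W
  R'_stainless steel = ln(0.0650/0.0519)/(2πk) = 0.2251/(2π·15.5) = 0.002311 m·K/W
  R'_diatomaceous earth = ln(0.0911/0.0650)/(2πk) = 0.3376/(2π·0.104) = 0.5166 m·K/W
  R'_copper = ln(0.0955/0.0911)/(2πk) = 0.04717/(2π·332) = 2.261×10^-5 m·K/W
  R'_conv,out = 1/(2πr h) = 1/(2π·0.0955·11.7) = 0.1424 m·K/W
ΣR = 0.008837 + 0.002311 + 0.5166 + 2.261×10^-5 + 0.1424 = 0.6702 m·K/W
Q' = ΔT/ΣR = (630 K − 313 K)/0.6702 = 473 W/m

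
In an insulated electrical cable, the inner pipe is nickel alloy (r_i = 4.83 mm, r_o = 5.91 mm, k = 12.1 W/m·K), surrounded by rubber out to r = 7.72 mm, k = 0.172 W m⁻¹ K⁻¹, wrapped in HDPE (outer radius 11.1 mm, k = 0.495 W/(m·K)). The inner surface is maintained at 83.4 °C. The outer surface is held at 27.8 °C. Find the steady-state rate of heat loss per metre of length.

Q' = 152 W/m

Resistance network (inner→outer):
  R'_nickel alloy = ln(0.00591/0.00483)/(2πk) = 0.2018/(2π·12.1) = 0.002654 m·K/W
  R'_rubber = ln(0.00772/0.00591)/(2πk) = 0.2672/(2π·0.172) = 0.2472 m·K/W
  R'_HDPE = ln(0.0111/0.00772)/(2πk) = 0.3631/(2π·0.495) = 0.1168 m·K/W
ΣR = 0.002654 + 0.2472 + 0.1168 = 0.3667 m·K/W
Q' = ΔT/ΣR = (83.4 °C − 27.8 °C)/0.3667 = 152 W/m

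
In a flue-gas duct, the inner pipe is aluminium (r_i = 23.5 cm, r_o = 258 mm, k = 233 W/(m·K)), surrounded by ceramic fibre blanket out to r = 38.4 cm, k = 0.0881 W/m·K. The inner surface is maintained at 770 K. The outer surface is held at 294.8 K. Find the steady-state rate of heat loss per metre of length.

Resistance network (inner→outer):
  R'_aluminium = ln(0.258/0.235)/(2πk) = 0.09337/(2π·233) = 6.378×10^-5 m·K/W
  R'_ceramic fibre blanket = ln(0.384/0.258)/(2πk) = 0.3977/(2π·0.0881) = 0.7184 m·K/W
ΣR = 6.378×10^-5 + 0.7184 = 0.7185 m·K/W
Q' = ΔT/ΣR = (770 K − 294.8 K)/0.7185 = 661 W/m

Q' = 661 W/m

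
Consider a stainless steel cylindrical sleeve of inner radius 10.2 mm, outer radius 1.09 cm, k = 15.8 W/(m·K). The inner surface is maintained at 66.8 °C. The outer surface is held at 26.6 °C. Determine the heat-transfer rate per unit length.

Q' = 2πk·ΔT/ln(r₂/r₁) = 2π × 15.8 × 40.2 / ln(0.0109/0.0102) = 60100 W/m

Q' = 60100 W/m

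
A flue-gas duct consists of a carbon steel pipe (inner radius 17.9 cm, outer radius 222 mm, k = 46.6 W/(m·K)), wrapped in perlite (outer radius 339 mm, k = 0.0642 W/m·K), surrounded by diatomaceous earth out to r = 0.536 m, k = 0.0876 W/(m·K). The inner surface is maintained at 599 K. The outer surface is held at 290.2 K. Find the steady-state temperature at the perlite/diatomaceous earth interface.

Series thermal resistances, inner to outer:
  R'_carbon steel = ln(0.222/0.179)/(2πk) = 0.2153/(2π·46.6) = 7.353×10^-4 m·K/W
  R'_perlite = ln(0.339/0.222)/(2πk) = 0.4233/(2π·0.0642) = 1.049 m·K/W
  R'_diatomaceous earth = ln(0.536/0.339)/(2πk) = 0.4581/(2π·0.0876) = 0.8324 m·K/W
ΣR = 7.353×10^-4 + 1.049 + 0.8324 = 1.882 m·K/W
Q' = ΔT/ΣR = (599 K − 290.2 K)/1.882 = 164.1 W/m
From the inner boundary to the perlite/diatomaceous earth interface, ΣR_partial = 1.050 m·K/W.
T_interface = T_in − Q'·ΣR_partial = 599 K − (164.1)(1.050) = 427 K

T = 427 K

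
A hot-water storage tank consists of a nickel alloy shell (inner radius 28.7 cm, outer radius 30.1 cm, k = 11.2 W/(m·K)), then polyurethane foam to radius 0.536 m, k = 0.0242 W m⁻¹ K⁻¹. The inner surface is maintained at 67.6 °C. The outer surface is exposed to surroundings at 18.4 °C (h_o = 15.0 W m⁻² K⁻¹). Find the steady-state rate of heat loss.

Resistance network (inner→outer):
  R_nickel alloy = (1/0.287 − 1/0.301)/(4πk) = 0.1621/(4π·11.2) = 0.001151 K/W
  R_polyurethane foam = (1/0.301 − 1/0.536)/(4πk) = 1.457/(4π·0.0242) = 4.790 K/W
  R_conv,out = 1/(4πr²h) = 1/(4π·0.536²·15.0) = 0.01847 K/W
ΣR = 0.001151 + 4.790 + 0.01847 = 4.810 K/W
Q = ΔT/ΣR = (67.6 °C − 18.4 °C)/4.810 = 10.2 W

Q = 10.2 W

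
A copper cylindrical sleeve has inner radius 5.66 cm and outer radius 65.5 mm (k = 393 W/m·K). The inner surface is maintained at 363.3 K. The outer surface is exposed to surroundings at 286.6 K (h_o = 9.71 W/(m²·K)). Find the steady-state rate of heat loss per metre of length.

Resistance network (inner→outer):
  R'_copper = ln(0.0655/0.0566)/(2πk) = 0.1460/(2π·393) = 5.914×10^-5 m·K/W
  R'_conv,out = 1/(2πr h) = 1/(2π·0.0655·9.71) = 0.2502 m·K/W
ΣR = 5.914×10^-5 + 0.2502 = 0.2503 m·K/W
Q' = ΔT/ΣR = (363.3 K − 286.6 K)/0.2503 = 306 W/m

Q' = 306 W/m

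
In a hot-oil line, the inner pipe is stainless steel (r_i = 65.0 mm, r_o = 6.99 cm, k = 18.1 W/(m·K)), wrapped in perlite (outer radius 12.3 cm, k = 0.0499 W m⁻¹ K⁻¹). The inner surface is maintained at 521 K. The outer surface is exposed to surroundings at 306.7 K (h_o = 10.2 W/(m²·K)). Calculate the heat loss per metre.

Q' = 111 W/m

Treat each layer as a resistance in series:
  R'_stainless steel = ln(0.0699/0.0650)/(2πk) = 0.07268/(2π·18.1) = 6.391×10^-4 m·K/W
  R'_perlite = ln(0.123/0.0699)/(2πk) = 0.5651/(2π·0.0499) = 1.802 m·K/W
  R'_conv,out = 1/(2πr h) = 1/(2π·0.123·10.2) = 0.1269 m·K/W
ΣR = 6.391×10^-4 + 1.802 + 0.1269 = 1.930 m·K/W
Q' = ΔT/ΣR = (521 K − 306.7 K)/1.930 = 111 W/m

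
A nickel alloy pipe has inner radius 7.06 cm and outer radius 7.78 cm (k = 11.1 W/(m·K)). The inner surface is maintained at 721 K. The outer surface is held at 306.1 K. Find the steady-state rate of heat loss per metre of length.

Q' = 2πk·ΔT/ln(r₂/r₁) = 2π × 11.1 × 414.9 / ln(0.0778/0.0706) = 2.98×10^5 W/m

Q' = 298 kW/m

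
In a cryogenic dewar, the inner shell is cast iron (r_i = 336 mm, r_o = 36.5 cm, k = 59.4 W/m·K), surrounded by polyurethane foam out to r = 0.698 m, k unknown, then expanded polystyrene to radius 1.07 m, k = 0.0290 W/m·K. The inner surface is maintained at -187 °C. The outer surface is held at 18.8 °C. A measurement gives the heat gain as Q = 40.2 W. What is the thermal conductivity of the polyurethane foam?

k = 0.0277 W/m·K

ΣR = ΔT/Q = |-187 − 18.8|/40.2 = 5.119 K/W
Known resistances:
  R_cast iron = (1/0.336 − 1/0.365)/(4πk) = 0.2365/(4π·59.4) = 3.168×10^-4 K/W
  R_expanded polystyrene = (1/0.698 − 1/1.07)/(4πk) = 0.4981/(4π·0.0290) = 1.367 K/W
R_polyurethane foam = ΣR − ΣR_known = 5.119 − 1.367 = 3.752 K/W
(1/r₁−1/r₂)/(4πk) = 3.752 ⇒ k = 1.307/(4π·3.752) = 0.0277 W/m·K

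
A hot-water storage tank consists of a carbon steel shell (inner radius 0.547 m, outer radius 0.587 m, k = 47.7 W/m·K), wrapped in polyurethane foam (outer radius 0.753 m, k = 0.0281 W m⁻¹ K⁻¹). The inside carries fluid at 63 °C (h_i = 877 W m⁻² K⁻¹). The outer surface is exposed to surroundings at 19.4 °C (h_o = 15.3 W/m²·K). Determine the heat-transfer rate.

Treat each layer as a resistance in series:
  R_conv,in = 1/(4πr²h) = 1/(4π·0.547²·877) = 3.033×10^-4 K/W
  R_carbon steel = (1/0.547 − 1/0.587)/(4πk) = 0.1246/(4π·47.7) = 2.078×10^-4 K/W
  R_polyurethane foam = (1/0.587 − 1/0.753)/(4πk) = 0.3756/(4π·0.0281) = 1.064 K/W
  R_conv,out = 1/(4πr²h) = 1/(4π·0.753²·15.3) = 0.009173 K/W
ΣR = 3.033×10^-4 + 2.078×10^-4 + 1.064 + 0.009173 = 1.074 K/W
Q = ΔT/ΣR = (63 °C − 19.4 °C)/1.074 = 40.6 W

Q = 40.6 W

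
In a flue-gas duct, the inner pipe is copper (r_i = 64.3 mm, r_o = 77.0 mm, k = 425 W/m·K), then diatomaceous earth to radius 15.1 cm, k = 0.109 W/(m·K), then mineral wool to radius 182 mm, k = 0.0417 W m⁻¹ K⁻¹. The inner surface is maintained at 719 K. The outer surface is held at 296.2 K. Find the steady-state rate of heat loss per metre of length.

Series thermal resistances, inner to outer:
  R'_copper = ln(0.0770/0.0643)/(2πk) = 0.1802/(2π·425) = 6.750×10^-5 m·K/W
  R'_diatomaceous earth = ln(0.151/0.0770)/(2πk) = 0.6735/(2π·0.109) = 0.9834 m·K/W
  R'_mineral wool = ln(0.182/0.151)/(2πk) = 0.1867/(2π·0.0417) = 0.7127 m·K/W
ΣR = 6.750×10^-5 + 0.9834 + 0.7127 = 1.696 m·K/W
Q' = ΔT/ΣR = (719 K − 296.2 K)/1.696 = 249 W/m

Q' = 249 W/m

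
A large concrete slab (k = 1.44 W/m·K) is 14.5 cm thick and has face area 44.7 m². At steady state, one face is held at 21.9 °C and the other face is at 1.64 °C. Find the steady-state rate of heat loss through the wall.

Q = kA·ΔT/L = 1.44 × 44.7 × |21.9 °C − 1.64 °C| / 0.145 = 8990 W

Q = 8990 W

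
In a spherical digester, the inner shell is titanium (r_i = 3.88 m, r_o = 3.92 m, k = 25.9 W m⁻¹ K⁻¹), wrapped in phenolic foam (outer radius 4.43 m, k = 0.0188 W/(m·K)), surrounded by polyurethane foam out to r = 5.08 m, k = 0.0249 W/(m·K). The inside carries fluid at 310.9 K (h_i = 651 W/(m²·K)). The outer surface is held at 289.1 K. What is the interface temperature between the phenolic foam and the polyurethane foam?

Series thermal resistances, inner to outer:
  R_conv,in = 1/(4πr²h) = 1/(4π·3.88²·651) = 8.120×10^-6 K/W
  R_titanium = (1/3.88 − 1/3.92)/(4πk) = 0.002630/(4π·25.9) = 8.080×10^-6 K/W
  R_phenolic foam = (1/3.92 − 1/4.43)/(4πk) = 0.02937/(4π·0.0188) = 0.1243 K/W
  R_polyurethane foam = (1/4.43 − 1/5.08)/(4πk) = 0.02888/(4π·0.0249) = 0.09231 K/W
ΣR = 8.120×10^-6 + 8.080×10^-6 + 0.1243 + 0.09231 = 0.2166 K/W
Q = ΔT/ΣR = (310.9 K − 289.1 K)/0.2166 = 100.6 W
From the inner boundary to the phenolic foam/polyurethane foam interface, ΣR_partial = 0.1243 K/W.
T_interface = T_in − Q·ΣR_partial = 310.9 K − (100.6)(0.1243) = 298.4 K

T = 298.4 K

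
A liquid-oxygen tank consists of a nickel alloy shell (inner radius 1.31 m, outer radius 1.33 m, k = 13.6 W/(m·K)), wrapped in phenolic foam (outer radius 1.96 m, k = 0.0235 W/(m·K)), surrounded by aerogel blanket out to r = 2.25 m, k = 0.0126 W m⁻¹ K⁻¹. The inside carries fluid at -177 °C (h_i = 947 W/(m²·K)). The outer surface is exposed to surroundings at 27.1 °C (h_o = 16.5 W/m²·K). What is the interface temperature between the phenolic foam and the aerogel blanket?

T = -41.7 °C

Resistance network (inner→outer):
  R_conv,in = 1/(4πr²h) = 1/(4π·1.31²·947) = 4.897×10^-5 K/W
  R_nickel alloy = (1/1.31 − 1/1.33)/(4πk) = 0.01148/(4π·13.6) = 6.717×10^-5 K/W
  R_phenolic foam = (1/1.33 − 1/1.96)/(4πk) = 0.2417/(4π·0.0235) = 0.8184 K/W
  R_aerogel blanket = (1/1.96 − 1/2.25)/(4πk) = 0.06576/(4π·0.0126) = 0.4153 K/W
  R_conv,out = 1/(4πr²h) = 1/(4π·2.25²·16.5) = 9.527×10^-4 K/W
ΣR = 4.897×10^-5 + 6.717×10^-5 + 0.8184 + 0.4153 + 9.527×10^-4 = 1.235 K/W
Q = ΔT/ΣR = (-177 °C − 27.1 °C)/1.235 = -165.3 W
From the inner boundary to the phenolic foam/aerogel blanket interface, ΣR_partial = 0.8185 K/W.
T_interface = T_in − Q·ΣR_partial = -177 °C − (-165.3)(0.8185) = -41.7 °C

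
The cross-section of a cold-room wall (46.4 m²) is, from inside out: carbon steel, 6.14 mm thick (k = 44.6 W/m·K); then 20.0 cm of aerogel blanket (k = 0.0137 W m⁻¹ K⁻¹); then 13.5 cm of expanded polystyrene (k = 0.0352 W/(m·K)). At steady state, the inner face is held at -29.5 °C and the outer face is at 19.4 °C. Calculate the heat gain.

Q = 123 W

Treat each layer as a resistance in series:
  R_carbon steel = L/(kA) = 0.00614/(44.6·46.4) = 2.967×10^-6 K/W
  R_aerogel blanket = L/(kA) = 0.200/(0.0137·46.4) = 0.3146 K/W
  R_expanded polystyrene = L/(kA) = 0.135/(0.0352·46.4) = 0.08266 K/W
ΣR = 2.967×10^-6 + 0.3146 + 0.08266 = 0.3973 K/W
Q = ΔT/ΣR = (-29.5 °C − 19.4 °C)/0.3973 = -123 W
(Negative Q ⇒ heat flows inward; heat gain = 123 W.)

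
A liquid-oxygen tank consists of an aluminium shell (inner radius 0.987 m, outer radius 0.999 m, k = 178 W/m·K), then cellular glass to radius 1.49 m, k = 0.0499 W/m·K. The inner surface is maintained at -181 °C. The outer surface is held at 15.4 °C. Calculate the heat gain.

Q = 373 W

Treat each layer as a resistance in series:
  R_aluminium = (1/0.987 − 1/0.999)/(4πk) = 0.01217/(4π·178) = 5.441×10^-6 K/W
  R_cellular glass = (1/0.999 − 1/1.49)/(4πk) = 0.3299/(4π·0.0499) = 0.5260 K/W
ΣR = 5.441×10^-6 + 0.5260 = 0.5260 K/W
Q = ΔT/ΣR = (-181 °C − 15.4 °C)/0.5260 = -373 W
(Negative Q ⇒ heat flows inward; heat gain = 373 W.)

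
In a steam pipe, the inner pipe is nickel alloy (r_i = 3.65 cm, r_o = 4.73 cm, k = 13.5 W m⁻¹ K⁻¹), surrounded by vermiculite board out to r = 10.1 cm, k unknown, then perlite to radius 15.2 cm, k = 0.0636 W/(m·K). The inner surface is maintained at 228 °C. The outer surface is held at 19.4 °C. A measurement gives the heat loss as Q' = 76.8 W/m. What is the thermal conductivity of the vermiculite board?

k = 0.0714 W/m·K

ΣR = ΔT/Q' = |228 − 19.4|/76.8 = 2.716 m·K/W
Known resistances:
  R'_nickel alloy = ln(0.0473/0.0365)/(2πk) = 0.2592/(2π·13.5) = 0.003056 m·K/W
  R'_perlite = ln(0.152/0.101)/(2πk) = 0.4088/(2π·0.0636) = 1.023 m·K/W
R_vermiculite board = ΣR − ΣR_known = 2.716 − 1.026 = 1.690 m·K/W
ln(r₂/r₁)/(2πk) = 1.690 ⇒ k = 0.7586/(2π·1.690) = 0.0714 W/m·K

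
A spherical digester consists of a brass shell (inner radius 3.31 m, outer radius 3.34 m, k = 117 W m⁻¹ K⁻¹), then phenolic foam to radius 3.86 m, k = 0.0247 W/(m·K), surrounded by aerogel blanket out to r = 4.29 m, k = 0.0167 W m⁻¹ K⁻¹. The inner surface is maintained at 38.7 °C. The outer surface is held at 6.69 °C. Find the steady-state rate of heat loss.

Resistance network (inner→outer):
  R_brass = (1/3.31 − 1/3.34)/(4πk) = 0.002714/(4π·117) = 1.846×10^-6 K/W
  R_phenolic foam = (1/3.34 − 1/3.86)/(4πk) = 0.04033/(4π·0.0247) = 0.1299 K/W
  R_aerogel blanket = (1/3.86 − 1/4.29)/(4πk) = 0.02597/(4π·0.0167) = 0.1237 K/W
ΣR = 1.846×10^-6 + 0.1299 + 0.1237 = 0.2536 K/W
Q = ΔT/ΣR = (38.7 °C − 6.69 °C)/0.2536 = 126 W

Q = 126 W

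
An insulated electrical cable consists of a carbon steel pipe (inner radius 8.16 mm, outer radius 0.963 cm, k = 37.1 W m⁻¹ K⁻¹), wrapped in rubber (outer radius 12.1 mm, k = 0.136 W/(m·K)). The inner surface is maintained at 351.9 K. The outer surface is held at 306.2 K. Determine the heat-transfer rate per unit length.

Q' = 171 W/m

Resistance network (inner→outer):
  R'_carbon steel = ln(0.00963/0.00816)/(2πk) = 0.1656/(2π·37.1) = 7.106×10^-4 m·K/W
  R'_rubber = ln(0.0121/0.00963)/(2πk) = 0.2283/(2π·0.136) = 0.2672 m·K/W
ΣR = 7.106×10^-4 + 0.2672 = 0.2679 m·K/W
Q' = ΔT/ΣR = (351.9 K − 306.2 K)/0.2679 = 171 W/m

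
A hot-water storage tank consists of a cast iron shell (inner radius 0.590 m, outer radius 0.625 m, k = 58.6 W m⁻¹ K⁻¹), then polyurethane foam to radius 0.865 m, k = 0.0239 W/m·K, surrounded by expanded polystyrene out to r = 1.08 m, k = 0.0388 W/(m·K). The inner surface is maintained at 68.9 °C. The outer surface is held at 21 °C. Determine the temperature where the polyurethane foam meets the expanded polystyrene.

T = 32.6 °C

Treat each layer as a resistance in series:
  R_cast iron = (1/0.590 − 1/0.625)/(4πk) = 0.09492/(4π·58.6) = 1.289×10^-4 K/W
  R_polyurethane foam = (1/0.625 − 1/0.865)/(4πk) = 0.4439/(4π·0.0239) = 1.478 K/W
  R_expanded polystyrene = (1/0.865 − 1/1.08)/(4πk) = 0.2301/(4π·0.0388) = 0.4720 K/W
ΣR = 1.289×10^-4 + 1.478 + 0.4720 = 1.950 K/W
Q = ΔT/ΣR = (68.9 °C − 21 °C)/1.950 = 24.56 W
From the inner boundary to the polyurethane foam/expanded polystyrene interface, ΣR_partial = 1.478 K/W.
T_interface = T_in − Q·ΣR_partial = 68.9 °C − (24.56)(1.478) = 32.6 °C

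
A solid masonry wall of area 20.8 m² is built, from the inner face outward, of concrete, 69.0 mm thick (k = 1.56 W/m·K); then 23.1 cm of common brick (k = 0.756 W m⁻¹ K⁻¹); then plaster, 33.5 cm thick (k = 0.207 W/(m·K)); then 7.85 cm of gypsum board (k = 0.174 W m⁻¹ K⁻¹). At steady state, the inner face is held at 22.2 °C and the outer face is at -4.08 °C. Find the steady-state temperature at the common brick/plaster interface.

Treat each layer as a resistance in series:
  R_concrete = L/(kA) = 0.0690/(1.56·20.8) = 0.002126 K/W
  R_common brick = L/(kA) = 0.231/(0.756·20.8) = 0.01469 K/W
  R_plaster = L/(kA) = 0.335/(0.207·20.8) = 0.07781 K/W
  R_gypsum board = L/(kA) = 0.0785/(0.174·20.8) = 0.02169 K/W
ΣR = 0.002126 + 0.01469 + 0.07781 + 0.02169 = 0.1163 K/W
Q = ΔT/ΣR = (22.2 °C − -4.08 °C)/0.1163 = 226.0 W
From the inner boundary to the common brick/plaster interface, ΣR_partial = 0.01682 K/W.
T_interface = T_in − Q·ΣR_partial = 22.2 °C − (226.0)(0.01682) = 18.4 °C

T = 18.4 °C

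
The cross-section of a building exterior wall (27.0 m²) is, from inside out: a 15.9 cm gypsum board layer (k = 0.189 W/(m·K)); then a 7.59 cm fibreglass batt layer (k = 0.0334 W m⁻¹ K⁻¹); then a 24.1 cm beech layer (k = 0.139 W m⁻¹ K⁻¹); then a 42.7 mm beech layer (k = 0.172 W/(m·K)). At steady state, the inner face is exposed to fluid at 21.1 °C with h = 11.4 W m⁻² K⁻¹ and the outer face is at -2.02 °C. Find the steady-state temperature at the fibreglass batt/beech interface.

Resistance network (inner→outer):
  R_conv,in = 1/(hA) = 1/(11.4·27.0) = 0.003249 K/W
  R_gypsum board = L/(kA) = 0.159/(0.189·27.0) = 0.03116 K/W
  R_fibreglass batt = L/(kA) = 0.0759/(0.0334·27.0) = 0.08417 K/W
  R_beech = L/(kA) = 0.241/(0.139·27.0) = 0.06422 K/W
  R_beech = L/(kA) = 0.0427/(0.172·27.0) = 0.009195 K/W
ΣR = 0.003249 + 0.03116 + 0.08417 + 0.06422 + 0.009195 = 0.1920 K/W
Q = ΔT/ΣR = (21.1 °C − -2.02 °C)/0.1920 = 120.4 W
From the inner boundary to the fibreglass batt/beech interface, ΣR_partial = 0.1186 K/W.
T_interface = T_in − Q·ΣR_partial = 21.1 °C − (120.4)(0.1186) = 6.82 °C

T = 6.82 °C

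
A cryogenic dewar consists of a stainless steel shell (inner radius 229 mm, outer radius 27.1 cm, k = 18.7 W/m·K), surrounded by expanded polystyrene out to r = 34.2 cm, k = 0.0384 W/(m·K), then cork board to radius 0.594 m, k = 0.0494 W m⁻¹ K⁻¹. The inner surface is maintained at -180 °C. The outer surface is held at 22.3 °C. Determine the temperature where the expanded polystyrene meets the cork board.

T = -90.3 °C

Resistance network (inner→outer):
  R_stainless steel = (1/0.229 − 1/0.271)/(4πk) = 0.6768/(4π·18.7) = 0.002880 K/W
  R_expanded polystyrene = (1/0.271 − 1/0.342)/(4πk) = 0.7661/(4π·0.0384) = 1.588 K/W
  R_cork board = (1/0.342 − 1/0.594)/(4πk) = 1.240/(4π·0.0494) = 1.998 K/W
ΣR = 0.002880 + 1.588 + 1.998 = 3.589 K/W
Q = ΔT/ΣR = (-180 °C − 22.3 °C)/3.589 = -56.37 W
From the inner boundary to the expanded polystyrene/cork board interface, ΣR_partial = 1.591 K/W.
T_interface = T_in − Q·ΣR_partial = -180 °C − (-56.37)(1.591) = -90.3 °C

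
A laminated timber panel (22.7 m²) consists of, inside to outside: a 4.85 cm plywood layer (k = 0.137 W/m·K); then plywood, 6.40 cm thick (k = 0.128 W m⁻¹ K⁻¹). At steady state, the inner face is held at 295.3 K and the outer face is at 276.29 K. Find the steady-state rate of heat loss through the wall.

Q = 505 W

Treat each layer as a resistance in series:
  R_plywood = L/(kA) = 0.0485/(0.137·22.7) = 0.01560 K/W
  R_plywood = L/(kA) = 0.0640/(0.128·22.7) = 0.02203 K/W
ΣR = 0.01560 + 0.02203 = 0.03763 K/W
Q = ΔT/ΣR = (295.3 K − 276.29 K)/0.03763 = 505 W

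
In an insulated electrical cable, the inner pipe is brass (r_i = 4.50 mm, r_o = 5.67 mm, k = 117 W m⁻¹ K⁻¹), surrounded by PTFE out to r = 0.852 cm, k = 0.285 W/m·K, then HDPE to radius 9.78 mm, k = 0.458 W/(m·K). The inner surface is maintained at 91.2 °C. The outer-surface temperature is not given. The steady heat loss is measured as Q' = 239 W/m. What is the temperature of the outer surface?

T_out = 25.3 °C

Sum the resistances:
  R'_brass = ln(0.00567/0.00450)/(2πk) = 0.2311/(2π·117) = 3.144×10^-4 m·K/W
  R'_PTFE = ln(0.00852/0.00567)/(2πk) = 0.4072/(2π·0.285) = 0.2274 m·K/W
  R'_HDPE = ln(0.00978/0.00852)/(2πk) = 0.1379/(2π·0.458) = 0.04793 m·K/W
ΣR = 0.2757 m·K/W
ΔT = Q'·ΣR = 239 × 0.2757 = 65.89 K
Heat flows outward, so T_out = T_in − ΔT = 91.2 − 65.89 = 25.3 °C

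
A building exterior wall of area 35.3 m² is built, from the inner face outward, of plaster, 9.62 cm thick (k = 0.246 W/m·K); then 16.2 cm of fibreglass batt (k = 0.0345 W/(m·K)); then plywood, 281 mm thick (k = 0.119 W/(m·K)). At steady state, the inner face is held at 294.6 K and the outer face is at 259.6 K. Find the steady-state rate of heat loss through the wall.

Treat each layer as a resistance in series:
  R_plaster = L/(kA) = 0.0962/(0.246·35.3) = 0.01108 K/W
  R_fibreglass batt = L/(kA) = 0.162/(0.0345·35.3) = 0.1330 K/W
  R_plywood = L/(kA) = 0.281/(0.119·35.3) = 0.06689 K/W
ΣR = 0.01108 + 0.1330 + 0.06689 = 0.2110 K/W
Q = ΔT/ΣR = (294.6 K − 259.6 K)/0.2110 = 166 W

Q = 166 W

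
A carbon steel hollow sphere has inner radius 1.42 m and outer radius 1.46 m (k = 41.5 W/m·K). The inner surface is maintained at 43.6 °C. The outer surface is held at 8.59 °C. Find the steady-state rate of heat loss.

Q = 9.46×10^5 W

Q = 4πk·ΔT/(1/r₁ − 1/r₂) = 4π × 41.5 × 35.01 / (1/1.42 − 1/1.46) = 9.46×10^5 W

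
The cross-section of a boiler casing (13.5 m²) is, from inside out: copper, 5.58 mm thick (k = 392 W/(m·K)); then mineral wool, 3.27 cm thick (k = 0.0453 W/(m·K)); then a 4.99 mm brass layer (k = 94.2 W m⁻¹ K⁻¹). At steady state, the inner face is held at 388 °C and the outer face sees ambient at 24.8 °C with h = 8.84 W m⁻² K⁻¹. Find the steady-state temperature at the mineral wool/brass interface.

Series thermal resistances, inner to outer:
  R_copper = L/(kA) = 0.00558/(392·13.5) = 1.054×10^-6 K/W
  R_mineral wool = L/(kA) = 0.0327/(0.0453·13.5) = 0.05347 K/W
  R_brass = L/(kA) = 0.00499/(94.2·13.5) = 3.924×10^-6 K/W
  R_conv,out = 1/(hA) = 1/(8.84·13.5) = 0.008379 K/W
ΣR = 1.054×10^-6 + 0.05347 + 3.924×10^-6 + 0.008379 = 0.06185 K/W
Q = ΔT/ΣR = (388 °C − 24.8 °C)/0.06185 = 5872 W
From the inner boundary to the mineral wool/brass interface, ΣR_partial = 0.05347 K/W.
T_interface = T_in − Q·ΣR_partial = 388 °C − (5872)(0.05347) = 74.0 °C

T = 74.0 °C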